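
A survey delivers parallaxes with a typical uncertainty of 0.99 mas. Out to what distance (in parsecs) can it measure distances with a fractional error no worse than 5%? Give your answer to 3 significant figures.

50.5 pc

σ_d/d = σ_p/p, so the condition is σ_p/p ≤ 0.05, i.e. p ≥ σ_p/0.05.
p_min = 0.99/0.05 = 19.8 mas = 0.0198 arcsec.
d_max = 1/p_min = 1/0.0198 = 50.505 pc.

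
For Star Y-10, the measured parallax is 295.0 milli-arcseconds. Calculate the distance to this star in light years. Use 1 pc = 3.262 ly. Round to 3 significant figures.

11.1 light years

p = 295.0 milli-arcseconds = 0.2950 arcsec.
d = 1/p = 1/0.2950 = 3.3898 pc.
In light-years: 3.3898 × 3.262 = 11.058 ly.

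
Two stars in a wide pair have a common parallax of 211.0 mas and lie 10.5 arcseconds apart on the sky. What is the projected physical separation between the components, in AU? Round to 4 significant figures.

d = 1/p = 1/0.2110″ = 4.7393 pc.
At distance d (pc), an angle of θ arcsec spans θ·d AU: s = 10.5 × 4.7393 = 49.763 AU.

49.76 AU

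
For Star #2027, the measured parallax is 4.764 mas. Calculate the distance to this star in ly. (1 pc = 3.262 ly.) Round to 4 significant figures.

684.7 ly

p = 4.764 mas = 0.004764 arcsec.
d = 1/p = 1/0.004764 = 209.91 pc.
In light-years: 209.91 × 3.262 = 684.73 ly.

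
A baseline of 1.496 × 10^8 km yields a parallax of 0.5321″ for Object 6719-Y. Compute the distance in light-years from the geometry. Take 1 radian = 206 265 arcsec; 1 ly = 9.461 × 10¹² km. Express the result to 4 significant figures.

θ = 0.5321″ = 0.5321/206265 = 2.5797 × 10^-6 rad.
d = B/θ = (1.496 × 10^8) / (2.5797 × 10^-6) = 5.7991 × 10^13 km = (5.7991 × 10^13) / (9.461 × 10^12) ly = 6.1295 ly.

6.130 ly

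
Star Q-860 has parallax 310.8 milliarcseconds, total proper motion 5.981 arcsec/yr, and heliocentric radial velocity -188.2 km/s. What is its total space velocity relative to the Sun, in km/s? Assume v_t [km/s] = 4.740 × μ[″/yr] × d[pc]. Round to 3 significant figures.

209 km/s

d = 1/p = 1/0.3108″ = 3.2175 pc.
v_t = 4.740 μ d = 4.740 × 5.981 × 3.2175 = 91.216 km/s.
v = √(v_r² + v_t²) = √((-188.2)² + 91.216²) = √43739.6 = 209.14 km/s.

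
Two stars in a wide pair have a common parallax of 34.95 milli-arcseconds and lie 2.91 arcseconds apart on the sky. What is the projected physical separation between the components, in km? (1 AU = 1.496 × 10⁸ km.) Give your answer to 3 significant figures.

d = 1/p = 1/0.03495″ = 28.612 pc.
At distance d (pc), an angle of θ arcsec spans θ·d AU: s = 2.91 × 28.612 = 83.261 AU.
= 83.261 × 1.496 × 10⁸ km = 1.2456 × 10^10 km.

1.25 × 10^10 km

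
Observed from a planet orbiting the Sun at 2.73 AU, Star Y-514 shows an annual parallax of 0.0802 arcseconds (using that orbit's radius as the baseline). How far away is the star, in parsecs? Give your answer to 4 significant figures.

With baseline B (in AU) and parallax p (in arcsec), d = B/p parsecs.
d = 2.73 / 0.0802 = 34.04 pc.

34.04 pc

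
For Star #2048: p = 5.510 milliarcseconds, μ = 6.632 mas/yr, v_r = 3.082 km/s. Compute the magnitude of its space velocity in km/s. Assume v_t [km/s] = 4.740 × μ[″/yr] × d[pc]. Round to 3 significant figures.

d = 1/p = 1/0.005510″ = 181.49 pc.
μ = 6.632 mas/yr = 0.006632 ″/yr.
v_t = 4.740 μ d = 4.740 × 0.006632 × 181.49 = 5.7053 km/s.
v = √(v_r² + v_t²) = √(3.082² + 5.7053²) = √42.0492 = 6.4845 km/s.

6.48 km/s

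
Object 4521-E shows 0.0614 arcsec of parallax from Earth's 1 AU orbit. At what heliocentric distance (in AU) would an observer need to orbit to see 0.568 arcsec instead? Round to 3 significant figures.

Parallax scales linearly with baseline: p ∝ B, so B = p_target / p_Earth × 1 AU.
B = 0.568 / 0.0614 = 9.2508 AU.

9.25 AU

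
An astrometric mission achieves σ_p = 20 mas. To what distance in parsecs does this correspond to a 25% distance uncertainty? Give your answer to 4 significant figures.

12.50 pc

σ_d/d = σ_p/p, so the condition is σ_p/p ≤ 0.25, i.e. p ≥ σ_p/0.25.
p_min = 20/0.25 = 80 mas = 0.08 arcsec.
d_max = 1/p_min = 1/0.08 = 12.5 pc.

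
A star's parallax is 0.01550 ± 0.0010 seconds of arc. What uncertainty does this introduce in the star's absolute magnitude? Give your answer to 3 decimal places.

σ_M = 0.140 mag

M = m − 5 log₁₀ d + 5 = m + 5 log₁₀ p + 5, so ∂M/∂p = 5/(p ln 10).
σ_M = (5/ln 10) · (σ_p/p) = 2.1715 × 0.0010/0.01550 = 2.1715 × 0.064516 = 0.1401.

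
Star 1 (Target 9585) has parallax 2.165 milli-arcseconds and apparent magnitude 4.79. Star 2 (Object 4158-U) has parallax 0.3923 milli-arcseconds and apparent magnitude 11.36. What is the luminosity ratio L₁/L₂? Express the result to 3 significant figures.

L₁/L₂ = 13.9

d₁ = 1/p₁ = 1/0.002165″ = 461.89 pc; d₂ = 1/p₂ = 1/0.0003923″ = 2549.1 pc.
M₁ = m₁ − 5 log₁₀ d₁ + 5 = 4.79 − 13.3227 + 5 = -3.5327.
M₂ = 11.36 − 17.0319 + 5 = -0.6719.
L₁/L₂ = 10^(0.4(M₂ − M₁)) = 10^(0.4 × 2.8608) = 10^1.14432 = 13.942.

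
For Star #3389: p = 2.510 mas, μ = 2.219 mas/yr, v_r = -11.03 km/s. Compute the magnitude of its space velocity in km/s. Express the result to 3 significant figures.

d = 1/p = 1/0.002510″ = 398.41 pc.
μ = 2.219 mas/yr = 0.002219 ″/yr.
v_t = 4.740 μ d = 4.740 × 0.002219 × 398.41 = 4.1905 km/s.
v = √(v_r² + v_t²) = √((-11.03)² + 4.1905²) = √139.221 = 11.799 km/s.

11.8 km/s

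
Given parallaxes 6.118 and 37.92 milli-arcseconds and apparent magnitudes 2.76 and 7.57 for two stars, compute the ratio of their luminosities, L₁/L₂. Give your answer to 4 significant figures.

d₁ = 1/p₁ = 1/0.006118″ = 163.45 pc; d₂ = 1/p₂ = 1/0.03792″ = 26.371 pc.
M₁ = m₁ − 5 log₁₀ d₁ + 5 = 2.76 − 11.0669 + 5 = -3.3069.
M₂ = 7.57 − 7.1056 + 5 = 5.4644.
L₁/L₂ = 10^(0.4(M₂ − M₁)) = 10^(0.4 × 8.7713) = 10^3.50852 = 3224.9.

L₁/L₂ = 3225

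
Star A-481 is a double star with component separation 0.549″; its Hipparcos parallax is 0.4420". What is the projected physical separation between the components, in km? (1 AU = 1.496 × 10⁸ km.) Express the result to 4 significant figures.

d = 1/p = 1/0.4420″ = 2.2624 pc.
At distance d (pc), an angle of θ arcsec spans θ·d AU: s = 0.549 × 2.2624 = 1.2421 AU.
= 1.2421 × 1.496 × 10⁸ km = 1.8582 × 10^8 km.

1.858 × 10^8 km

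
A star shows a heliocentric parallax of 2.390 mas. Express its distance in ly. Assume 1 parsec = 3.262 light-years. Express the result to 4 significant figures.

p = 2.390 mas = 0.002390 arcsec.
d = 1/p = 1/0.002390 = 418.41 pc.
In light-years: 418.41 × 3.262 = 1364.9 ly.

1365 ly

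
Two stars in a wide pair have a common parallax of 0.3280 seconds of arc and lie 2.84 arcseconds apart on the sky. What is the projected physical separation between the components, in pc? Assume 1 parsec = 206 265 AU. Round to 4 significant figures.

d = 1/p = 1/0.3280″ = 3.0488 pc.
At distance d (pc), an angle of θ arcsec spans θ·d AU: s = 2.84 × 3.0488 = 8.6586 AU.
= 8.6586 / 206265 = 4.1978 × 10^-5 pc.

4.198 × 10^-5 pc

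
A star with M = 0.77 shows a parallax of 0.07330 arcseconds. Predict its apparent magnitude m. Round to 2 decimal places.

d = 1/p = 1/0.07330″ = 13.643 pc.
m − M = 5 log₁₀ d − 5 = 5 log₁₀(13.643) − 5 = 5.6745 − 5 = 0.6745.
m = M + (m − M) = 0.77 + 0.6745 = 1.44.

m = 1.44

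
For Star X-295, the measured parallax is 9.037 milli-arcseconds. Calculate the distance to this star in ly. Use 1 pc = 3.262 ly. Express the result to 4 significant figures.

361.0 ly

p = 9.037 milli-arcseconds = 0.009037 arcsec.
d = 1/p = 1/0.009037 = 110.66 pc.
In light-years: 110.66 × 3.262 = 360.97 ly.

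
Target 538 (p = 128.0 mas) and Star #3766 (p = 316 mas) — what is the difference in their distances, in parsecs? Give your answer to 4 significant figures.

4.648 pc

d_A = 1/0.1280″ = 7.8125 pc; d_B = 1/0.3160″ = 3.1646 pc.
|d_B − d_A| = |3.1646 − 7.8125| = 4.6479 pc.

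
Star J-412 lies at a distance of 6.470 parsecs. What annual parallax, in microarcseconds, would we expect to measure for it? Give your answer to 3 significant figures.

155000 μas

p = 1/d = 1/6.47 = 0.15456 arcsec.
= 0.15456 × 10⁶ = 1.5456 × 10^5 μas.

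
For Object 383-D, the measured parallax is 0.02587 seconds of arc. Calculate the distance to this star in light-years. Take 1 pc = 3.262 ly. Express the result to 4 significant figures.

126.1 light years

d = 1/p = 1/0.02587 = 38.655 pc.
In light-years: 38.655 × 3.262 = 126.09 ly.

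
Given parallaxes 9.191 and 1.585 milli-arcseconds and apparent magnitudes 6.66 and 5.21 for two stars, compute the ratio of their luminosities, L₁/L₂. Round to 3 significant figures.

L₁/L₂ = 0.00782

d₁ = 1/p₁ = 1/0.009191″ = 108.8 pc; d₂ = 1/p₂ = 1/0.001585″ = 630.91 pc.
M₁ = m₁ − 5 log₁₀ d₁ + 5 = 6.66 − 10.1831 + 5 = 1.4769.
M₂ = 5.21 − 13.9998 + 5 = -3.7898.
L₁/L₂ = 10^(0.4(M₂ − M₁)) = 10^(0.4 × (-5.2667)) = 10^(-2.10668) = 0.007822.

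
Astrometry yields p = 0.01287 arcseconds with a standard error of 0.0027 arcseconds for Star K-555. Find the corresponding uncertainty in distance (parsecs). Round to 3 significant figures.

16.3 pc

d = 1/p, so σ_d = σ_p / p².
σ_d = 0.00270 / (0.01287)² = 0.00270 / 0.00016564 = 16.3 pc.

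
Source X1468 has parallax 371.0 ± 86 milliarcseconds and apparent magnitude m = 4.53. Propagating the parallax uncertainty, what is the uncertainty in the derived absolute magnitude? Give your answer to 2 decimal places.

M = m − 5 log₁₀ d + 5 = m + 5 log₁₀ p + 5, so ∂M/∂p = 5/(p ln 10).
σ_M = (5/ln 10) · (σ_p/p) = 2.1715 × 86/371.0 = 2.1715 × 0.23181 = 0.50338.

σ_M = 0.50 mag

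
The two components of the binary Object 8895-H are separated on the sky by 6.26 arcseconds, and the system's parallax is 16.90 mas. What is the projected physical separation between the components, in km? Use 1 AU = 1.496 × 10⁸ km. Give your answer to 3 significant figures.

d = 1/p = 1/0.01690″ = 59.172 pc.
At distance d (pc), an angle of θ arcsec spans θ·d AU: s = 6.26 × 59.172 = 370.42 AU.
= 370.42 × 1.496 × 10⁸ km = 5.5415 × 10^10 km.

5.54 × 10^10 km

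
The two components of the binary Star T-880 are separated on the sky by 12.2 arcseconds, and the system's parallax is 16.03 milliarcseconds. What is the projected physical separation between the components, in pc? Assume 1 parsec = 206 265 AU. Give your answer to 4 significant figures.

d = 1/p = 1/0.01603″ = 62.383 pc.
At distance d (pc), an angle of θ arcsec spans θ·d AU: s = 12.2 × 62.383 = 761.07 AU.
= 761.07 / 206265 = 0.0036898 pc.

0.003690 pc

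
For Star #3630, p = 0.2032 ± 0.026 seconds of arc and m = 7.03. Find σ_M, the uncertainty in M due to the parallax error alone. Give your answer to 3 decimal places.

M = m − 5 log₁₀ d + 5 = m + 5 log₁₀ p + 5, so ∂M/∂p = 5/(p ln 10).
σ_M = (5/ln 10) · (σ_p/p) = 2.1715 × 0.026/0.2032 = 2.1715 × 0.12795 = 0.27784.

σ_M = 0.278 mag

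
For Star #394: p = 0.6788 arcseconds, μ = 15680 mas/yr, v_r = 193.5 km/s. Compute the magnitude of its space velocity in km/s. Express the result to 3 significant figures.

222 km/s

d = 1/p = 1/0.6788″ = 1.4732 pc.
μ = 15680 mas/yr = 15.68 ″/yr.
v_t = 4.740 μ d = 4.740 × 15.68 × 1.4732 = 109.49 km/s.
v = √(v_r² + v_t²) = √(193.5² + 109.49²) = √49430.3 = 222.33 km/s.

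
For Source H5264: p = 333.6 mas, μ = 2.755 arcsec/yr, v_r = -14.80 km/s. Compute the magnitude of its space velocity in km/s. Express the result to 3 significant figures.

d = 1/p = 1/0.3336″ = 2.9976 pc.
v_t = 4.740 μ d = 4.740 × 2.755 × 2.9976 = 39.145 km/s.
v = √(v_r² + v_t²) = √((-14.80)² + 39.145²) = √1751.37 = 41.849 km/s.

41.8 km/s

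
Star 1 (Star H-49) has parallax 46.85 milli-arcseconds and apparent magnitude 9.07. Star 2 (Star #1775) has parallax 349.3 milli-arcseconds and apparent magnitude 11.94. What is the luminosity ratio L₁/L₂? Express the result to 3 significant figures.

L₁/L₂ = 782

d₁ = 1/p₁ = 1/0.04685″ = 21.345 pc; d₂ = 1/p₂ = 1/0.3493″ = 2.8629 pc.
M₁ = m₁ − 5 log₁₀ d₁ + 5 = 9.07 − 6.6465 + 5 = 7.4235.
M₂ = 11.94 − 2.2840 + 5 = 14.6560.
L₁/L₂ = 10^(0.4(M₂ − M₁)) = 10^(0.4 × 7.2325) = 10^2.89300 = 781.63.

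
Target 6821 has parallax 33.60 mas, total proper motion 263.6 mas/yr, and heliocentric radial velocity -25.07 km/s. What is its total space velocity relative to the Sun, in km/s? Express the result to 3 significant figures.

44.8 km/s

d = 1/p = 1/0.03360″ = 29.762 pc.
μ = 263.6 mas/yr = 0.2636 ″/yr.
v_t = 4.740 μ d = 4.740 × 0.2636 × 29.762 = 37.187 km/s.
v = √(v_r² + v_t²) = √((-25.07)² + 37.187²) = √2011.38 = 44.848 km/s.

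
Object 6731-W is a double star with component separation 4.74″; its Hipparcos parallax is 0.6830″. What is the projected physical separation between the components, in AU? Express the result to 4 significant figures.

d = 1/p = 1/0.6830″ = 1.4641 pc.
At distance d (pc), an angle of θ arcsec spans θ·d AU: s = 4.74 × 1.4641 = 6.9398 AU.

6.940 AU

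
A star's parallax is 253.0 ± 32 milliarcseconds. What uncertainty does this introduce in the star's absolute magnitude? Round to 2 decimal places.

M = m − 5 log₁₀ d + 5 = m + 5 log₁₀ p + 5, so ∂M/∂p = 5/(p ln 10).
σ_M = (5/ln 10) · (σ_p/p) = 2.1715 × 32/253.0 = 2.1715 × 0.12648 = 0.27465.

σ_M = 0.27 mag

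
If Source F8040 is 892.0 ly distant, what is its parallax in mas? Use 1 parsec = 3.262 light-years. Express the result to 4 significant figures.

3.657 mas

d = 892.0 ly ÷ 3.262 = 273.45 pc.
p = 1/d = 1/273.45 = 0.003657 arcsec.
= 0.003657 × 1000 = 3.657 mas.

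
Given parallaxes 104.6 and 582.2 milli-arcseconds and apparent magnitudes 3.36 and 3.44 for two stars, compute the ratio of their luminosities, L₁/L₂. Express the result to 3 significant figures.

d₁ = 1/p₁ = 1/0.1046″ = 9.5602 pc; d₂ = 1/p₂ = 1/0.5822″ = 1.7176 pc.
M₁ = m₁ − 5 log₁₀ d₁ + 5 = 3.36 − 4.9023 + 5 = 3.4577.
M₂ = 3.44 − 1.1746 + 5 = 7.2654.
L₁/L₂ = 10^(0.4(M₂ − M₁)) = 10^(0.4 × 3.8077) = 10^1.52308 = 33.349.

L₁/L₂ = 33.3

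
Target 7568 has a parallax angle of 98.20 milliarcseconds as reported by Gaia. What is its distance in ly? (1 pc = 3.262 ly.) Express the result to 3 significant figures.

p = 98.20 milliarcseconds = 0.09820 arcsec.
d = 1/p = 1/0.09820 = 10.183 pc.
In light-years: 10.183 × 3.262 = 33.217 ly.

33.2 ly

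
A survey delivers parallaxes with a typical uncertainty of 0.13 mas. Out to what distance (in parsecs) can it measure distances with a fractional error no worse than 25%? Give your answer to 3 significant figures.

1920 pc

σ_d/d = σ_p/p, so the condition is σ_p/p ≤ 0.25, i.e. p ≥ σ_p/0.25.
p_min = 0.13/0.25 = 0.52 mas = 0.00052 arcsec.
d_max = 1/p_min = 1/0.00052 = 1923.1 pc.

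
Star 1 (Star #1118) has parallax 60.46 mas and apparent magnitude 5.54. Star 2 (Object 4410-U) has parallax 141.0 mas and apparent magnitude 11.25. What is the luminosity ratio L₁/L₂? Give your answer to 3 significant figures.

d₁ = 1/p₁ = 1/0.06046″ = 16.54 pc; d₂ = 1/p₂ = 1/0.1410″ = 7.0922 pc.
M₁ = m₁ − 5 log₁₀ d₁ + 5 = 5.54 − 6.0927 + 5 = 4.4473.
M₂ = 11.25 − 4.2539 + 5 = 11.9961.
L₁/L₂ = 10^(0.4(M₂ − M₁)) = 10^(0.4 × 7.5488) = 10^3.01952 = 1046.

L₁/L₂ = 1050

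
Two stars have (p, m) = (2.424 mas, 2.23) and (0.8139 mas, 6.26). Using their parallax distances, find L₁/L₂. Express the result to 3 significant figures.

d₁ = 1/p₁ = 1/0.002424″ = 412.54 pc; d₂ = 1/p₂ = 1/0.0008139″ = 1228.7 pc.
M₁ = m₁ − 5 log₁₀ d₁ + 5 = 2.23 − 13.0773 + 5 = -5.8473.
M₂ = 6.26 − 15.4472 + 5 = -4.1872.
L₁/L₂ = 10^(0.4(M₂ − M₁)) = 10^(0.4 × 1.6601) = 10^0.66404 = 4.6136.

L₁/L₂ = 4.61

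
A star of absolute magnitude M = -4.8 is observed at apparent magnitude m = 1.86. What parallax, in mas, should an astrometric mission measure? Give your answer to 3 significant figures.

4.66 mas

m − M = 1.86 − (-4.8) = 6.66.
d = 10^((m−M)/5 + 1) = 10^2.332 = 214.78 pc.
p = 1/d = 1/214.78 = 0.0046559 arcsec = 4.6559 mas.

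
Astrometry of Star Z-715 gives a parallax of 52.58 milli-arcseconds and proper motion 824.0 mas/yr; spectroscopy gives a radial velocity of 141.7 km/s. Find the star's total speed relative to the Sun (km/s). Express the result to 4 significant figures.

160.0 km/s

d = 1/p = 1/0.05258″ = 19.019 pc.
μ = 824.0 mas/yr = 0.8240 ″/yr.
v_t = 4.740 μ d = 4.740 × 0.8240 × 19.019 = 74.284 km/s.
v = √(v_r² + v_t²) = √(141.7² + 74.284²) = √25597 = 159.99 km/s.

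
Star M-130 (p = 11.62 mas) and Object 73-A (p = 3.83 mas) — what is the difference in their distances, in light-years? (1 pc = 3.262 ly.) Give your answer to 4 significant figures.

571.0 ly

d_A = 1/0.01162″ = 86.059 pc; d_B = 1/0.003830″ = 261.1 pc.
|d_B − d_A| = |261.1 − 86.059| = 175.04 pc = 175.04 × 3.262 ly = 570.98 ly.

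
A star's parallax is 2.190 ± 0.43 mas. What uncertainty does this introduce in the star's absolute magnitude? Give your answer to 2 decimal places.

M = m − 5 log₁₀ d + 5 = m + 5 log₁₀ p + 5, so ∂M/∂p = 5/(p ln 10).
σ_M = (5/ln 10) · (σ_p/p) = 2.1715 × 0.43/2.190 = 2.1715 × 0.19635 = 0.42637.

σ_M = 0.43 mag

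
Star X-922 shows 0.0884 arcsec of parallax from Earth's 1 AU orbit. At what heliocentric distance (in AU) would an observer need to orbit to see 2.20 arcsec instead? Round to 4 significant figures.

Parallax scales linearly with baseline: p ∝ B, so B = p_target / p_Earth × 1 AU.
B = 2.20 / 0.0884 = 24.887 AU.

24.89 AU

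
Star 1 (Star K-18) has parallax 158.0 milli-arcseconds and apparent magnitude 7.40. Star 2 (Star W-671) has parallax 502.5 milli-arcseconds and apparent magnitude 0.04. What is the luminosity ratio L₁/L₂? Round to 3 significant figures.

L₁/L₂ = 0.0115

d₁ = 1/p₁ = 1/0.1580″ = 6.3291 pc; d₂ = 1/p₂ = 1/0.5025″ = 1.99 pc.
M₁ = m₁ − 5 log₁₀ d₁ + 5 = 7.40 − 4.0067 + 5 = 8.3933.
M₂ = 0.04 − 1.4943 + 5 = 3.5457.
L₁/L₂ = 10^(0.4(M₂ − M₁)) = 10^(0.4 × (-4.8476)) = 10^(-1.93904) = 0.011507.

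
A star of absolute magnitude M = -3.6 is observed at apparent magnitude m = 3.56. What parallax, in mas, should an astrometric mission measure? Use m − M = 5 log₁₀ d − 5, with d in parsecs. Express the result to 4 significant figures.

m − M = 3.56 − (-3.6) = 7.16.
d = 10^((m−M)/5 + 1) = 10^2.432 = 270.4 pc.
p = 1/d = 1/270.4 = 0.0036982 arcsec = 3.6982 mas.

3.698 mas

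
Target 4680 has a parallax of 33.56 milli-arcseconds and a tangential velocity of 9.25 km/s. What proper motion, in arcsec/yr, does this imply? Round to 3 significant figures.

0.0655 arcsec/yr

d = 1/p = 1/0.03356″ = 29.797 pc.
μ = v_t / (4.74 d) = 9.25 / (4.74 × 29.797) = 9.25 / 141.24 = 0.065491 ″/yr.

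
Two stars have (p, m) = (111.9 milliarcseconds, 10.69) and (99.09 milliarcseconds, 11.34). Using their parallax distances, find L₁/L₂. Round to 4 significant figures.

L₁/L₂ = 1.427

d₁ = 1/p₁ = 1/0.1119″ = 8.9366 pc; d₂ = 1/p₂ = 1/0.09909″ = 10.092 pc.
M₁ = m₁ − 5 log₁₀ d₁ + 5 = 10.69 − 4.7559 + 5 = 10.9341.
M₂ = 11.34 − 5.0199 + 5 = 11.3201.
L₁/L₂ = 10^(0.4(M₂ − M₁)) = 10^(0.4 × 0.3860) = 10^0.15440 = 1.4269.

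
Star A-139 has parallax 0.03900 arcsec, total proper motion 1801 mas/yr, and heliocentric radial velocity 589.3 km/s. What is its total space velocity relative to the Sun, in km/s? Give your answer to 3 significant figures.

629 km/s

d = 1/p = 1/0.03900″ = 25.641 pc.
μ = 1801 mas/yr = 1.801 ″/yr.
v_t = 4.740 μ d = 4.740 × 1.801 × 25.641 = 218.89 km/s.
v = √(v_r² + v_t²) = √(589.3² + 218.89²) = √395187 = 628.64 km/s.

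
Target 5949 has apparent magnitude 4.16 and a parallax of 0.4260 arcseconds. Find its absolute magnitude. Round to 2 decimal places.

d = 1/p = 1/0.4260″ = 2.3474 pc.
m − M = 5 log₁₀(2.3474) − 5 = 1.8529 − 5 = -3.1471.
M = m − (m − M) = 4.16 − (-3.1471) = 7.31.

M = 7.31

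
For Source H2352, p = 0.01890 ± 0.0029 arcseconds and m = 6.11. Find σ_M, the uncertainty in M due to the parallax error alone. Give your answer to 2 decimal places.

σ_M = 0.33 mag

M = m − 5 log₁₀ d + 5 = m + 5 log₁₀ p + 5, so ∂M/∂p = 5/(p ln 10).
σ_M = (5/ln 10) · (σ_p/p) = 2.1715 × 0.0029/0.01890 = 2.1715 × 0.15344 = 0.33319.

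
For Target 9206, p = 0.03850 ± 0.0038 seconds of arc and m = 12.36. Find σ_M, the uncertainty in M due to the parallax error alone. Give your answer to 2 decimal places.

M = m − 5 log₁₀ d + 5 = m + 5 log₁₀ p + 5, so ∂M/∂p = 5/(p ln 10).
σ_M = (5/ln 10) · (σ_p/p) = 2.1715 × 0.0038/0.03850 = 2.1715 × 0.098701 = 0.21433.

σ_M = 0.21 mag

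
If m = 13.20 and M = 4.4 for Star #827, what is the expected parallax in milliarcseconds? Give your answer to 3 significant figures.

1.74 mas

m − M = 13.20 − 4.4 = 8.80.
d = 10^((m−M)/5 + 1) = 10^2.760 = 575.44 pc.
p = 1/d = 1/575.44 = 0.0017378 arcsec = 1.7378 mas.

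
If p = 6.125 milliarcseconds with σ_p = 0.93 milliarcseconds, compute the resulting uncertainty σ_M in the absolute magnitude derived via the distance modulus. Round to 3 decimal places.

σ_M = 0.330 mag

M = m − 5 log₁₀ d + 5 = m + 5 log₁₀ p + 5, so ∂M/∂p = 5/(p ln 10).
σ_M = (5/ln 10) · (σ_p/p) = 2.1715 × 0.93/6.125 = 2.1715 × 0.15184 = 0.32972.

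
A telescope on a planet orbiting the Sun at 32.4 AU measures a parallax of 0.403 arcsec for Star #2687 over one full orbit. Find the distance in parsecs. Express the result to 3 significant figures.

80.4 pc

With baseline B (in AU) and parallax p (in arcsec), d = B/p parsecs.
d = 32.4 / 0.403 = 80.397 pc.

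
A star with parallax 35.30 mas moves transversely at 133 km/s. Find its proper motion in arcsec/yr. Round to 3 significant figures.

0.990 arcsec/yr

d = 1/p = 1/0.03530″ = 28.329 pc.
μ = v_t / (4.74 d) = 133 / (4.74 × 28.329) = 133 / 134.28 = 0.99047 ″/yr.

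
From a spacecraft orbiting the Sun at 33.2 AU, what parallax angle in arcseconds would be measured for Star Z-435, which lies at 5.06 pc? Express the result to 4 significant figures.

6.561 arcsec

p (arcsec) = B (AU) / d (pc).
p = 33.2 / 5.06 = 6.5613 arcsec.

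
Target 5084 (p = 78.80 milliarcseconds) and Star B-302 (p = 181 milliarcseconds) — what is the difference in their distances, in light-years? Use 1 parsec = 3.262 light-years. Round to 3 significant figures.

d_A = 1/0.07880″ = 12.69 pc; d_B = 1/0.1810″ = 5.5249 pc.
|d_B − d_A| = |5.5249 − 12.69| = 7.1651 pc = 7.1651 × 3.262 ly = 23.373 ly.

23.4 ly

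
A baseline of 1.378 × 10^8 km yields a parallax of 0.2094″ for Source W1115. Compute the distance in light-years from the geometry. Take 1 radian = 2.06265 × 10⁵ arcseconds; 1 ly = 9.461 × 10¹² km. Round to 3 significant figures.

θ = 0.2094″ = 0.2094/206265 = 1.0152 × 10^-6 rad.
d = B/θ = (1.378 × 10^8) / (1.0152 × 10^-6) = 1.3574 × 10^14 km = (1.3574 × 10^14) / (9.461 × 10^12) ly = 14.347 ly.

14.3 ly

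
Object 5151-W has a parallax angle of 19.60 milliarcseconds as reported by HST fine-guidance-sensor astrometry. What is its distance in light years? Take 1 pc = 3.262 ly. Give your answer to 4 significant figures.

p = 19.60 milliarcseconds = 0.01960 arcsec.
d = 1/p = 1/0.01960 = 51.02 pc.
In light-years: 51.02 × 3.262 = 166.43 ly.

166.4 light years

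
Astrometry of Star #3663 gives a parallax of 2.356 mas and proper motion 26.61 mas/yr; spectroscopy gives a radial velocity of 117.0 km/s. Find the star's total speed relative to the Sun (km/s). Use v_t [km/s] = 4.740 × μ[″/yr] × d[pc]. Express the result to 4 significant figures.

128.7 km/s

d = 1/p = 1/0.002356″ = 424.45 pc.
μ = 26.61 mas/yr = 0.02661 ″/yr.
v_t = 4.740 μ d = 4.740 × 0.02661 × 424.45 = 53.536 km/s.
v = √(v_r² + v_t²) = √(117.0² + 53.536²) = √16555.1 = 128.67 km/s.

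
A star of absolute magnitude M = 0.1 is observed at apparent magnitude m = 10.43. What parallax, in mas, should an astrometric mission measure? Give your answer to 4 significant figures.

m − M = 10.43 − 0.1 = 10.33.
d = 10^((m−M)/5 + 1) = 10^3.066 = 1164.1 pc.
p = 1/d = 1/1164.1 = 0.00085903 arcsec = 0.85903 mas.

0.8590 mas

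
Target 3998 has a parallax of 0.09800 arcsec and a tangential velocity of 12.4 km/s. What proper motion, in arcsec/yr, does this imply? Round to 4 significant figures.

0.2564 arcsec/yr

d = 1/p = 1/0.09800″ = 10.204 pc.
μ = v_t / (4.74 d) = 12.4 / (4.74 × 10.204) = 12.4 / 48.367 = 0.25637 ″/yr.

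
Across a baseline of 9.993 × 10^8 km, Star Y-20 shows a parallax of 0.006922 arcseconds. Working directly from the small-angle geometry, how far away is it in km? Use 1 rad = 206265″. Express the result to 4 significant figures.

2.978 × 10^16 km

θ = 0.006922″ = 0.006922/206265 = 3.3559 × 10^-8 rad.
d = B/θ = (9.993 × 10^8) / (3.3559 × 10^-8) = 2.9777 × 10^16 km.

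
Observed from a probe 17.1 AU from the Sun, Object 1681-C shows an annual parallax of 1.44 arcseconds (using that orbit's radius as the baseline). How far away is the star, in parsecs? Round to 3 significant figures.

11.9 pc

With baseline B (in AU) and parallax p (in arcsec), d = B/p parsecs.
d = 17.1 / 1.44 = 11.875 pc.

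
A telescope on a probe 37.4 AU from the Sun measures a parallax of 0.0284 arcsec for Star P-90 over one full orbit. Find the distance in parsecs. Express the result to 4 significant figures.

1317 pc

With baseline B (in AU) and parallax p (in arcsec), d = B/p parsecs.
d = 37.4 / 0.0284 = 1316.9 pc.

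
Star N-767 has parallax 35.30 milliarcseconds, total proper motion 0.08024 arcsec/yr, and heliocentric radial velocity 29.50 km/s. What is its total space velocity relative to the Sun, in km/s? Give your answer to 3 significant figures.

31.4 km/s

d = 1/p = 1/0.03530″ = 28.329 pc.
v_t = 4.740 μ d = 4.740 × 0.08024 × 28.329 = 10.775 km/s.
v = √(v_r² + v_t²) = √(29.50² + 10.775²) = √986.351 = 31.406 km/s.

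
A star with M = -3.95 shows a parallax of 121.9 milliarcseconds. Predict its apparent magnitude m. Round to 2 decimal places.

m = -4.38

d = 1/p = 1/0.1219″ = 8.2034 pc.
m − M = 5 log₁₀ d − 5 = 5 log₁₀(8.2034) − 5 = 4.5700 − 5 = -0.4300.
m = M + (m − M) = -3.95 + (-0.4300) = -4.38.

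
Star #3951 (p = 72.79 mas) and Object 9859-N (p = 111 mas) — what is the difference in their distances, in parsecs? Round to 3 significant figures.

d_A = 1/0.07279″ = 13.738 pc; d_B = 1/0.1110″ = 9.009 pc.
|d_B − d_A| = |9.009 − 13.738| = 4.729 pc.

4.73 pc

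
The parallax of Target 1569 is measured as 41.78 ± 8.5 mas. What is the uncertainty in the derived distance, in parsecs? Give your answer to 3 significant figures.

4.87 pc

d = 1/p, so σ_d = σ_p / p².
σ_d = 0.00850 / (0.04178)² = 0.00850 / 0.0017456 = 4.8694 pc.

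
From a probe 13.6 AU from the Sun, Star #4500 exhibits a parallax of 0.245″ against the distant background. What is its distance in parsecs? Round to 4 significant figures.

With baseline B (in AU) and parallax p (in arcsec), d = B/p parsecs.
d = 13.6 / 0.245 = 55.51 pc.

55.51 pc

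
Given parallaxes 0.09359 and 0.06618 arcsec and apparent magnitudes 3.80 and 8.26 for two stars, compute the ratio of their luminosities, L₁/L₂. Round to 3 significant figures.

d₁ = 1/p₁ = 1/0.09359″ = 10.685 pc; d₂ = 1/p₂ = 1/0.06618″ = 15.11 pc.
M₁ = m₁ − 5 log₁₀ d₁ + 5 = 3.80 − 5.1439 + 5 = 3.6561.
M₂ = 8.26 − 5.8963 + 5 = 7.3637.
L₁/L₂ = 10^(0.4(M₂ − M₁)) = 10^(0.4 × 3.7076) = 10^1.48304 = 30.412.

L₁/L₂ = 30.4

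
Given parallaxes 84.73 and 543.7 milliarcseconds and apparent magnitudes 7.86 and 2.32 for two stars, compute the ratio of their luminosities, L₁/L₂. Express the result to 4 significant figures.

L₁/L₂ = 0.2504

d₁ = 1/p₁ = 1/0.08473″ = 11.802 pc; d₂ = 1/p₂ = 1/0.5437″ = 1.8392 pc.
M₁ = m₁ − 5 log₁₀ d₁ + 5 = 7.86 − 5.3598 + 5 = 7.5002.
M₂ = 2.32 − 1.3231 + 5 = 5.9969.
L₁/L₂ = 10^(0.4(M₂ − M₁)) = 10^(0.4 × (-1.5033)) = 10^(-0.60132) = 0.25043.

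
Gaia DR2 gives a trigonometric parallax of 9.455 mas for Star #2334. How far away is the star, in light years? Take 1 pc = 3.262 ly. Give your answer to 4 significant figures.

345.0 light years

p = 9.455 mas = 0.009455 arcsec.
d = 1/p = 1/0.009455 = 105.76 pc.
In light-years: 105.76 × 3.262 = 344.99 ly.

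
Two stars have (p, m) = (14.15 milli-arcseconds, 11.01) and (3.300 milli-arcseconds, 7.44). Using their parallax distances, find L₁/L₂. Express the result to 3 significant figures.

d₁ = 1/p₁ = 1/0.01415″ = 70.671 pc; d₂ = 1/p₂ = 1/0.003300″ = 303.03 pc.
M₁ = m₁ − 5 log₁₀ d₁ + 5 = 11.01 − 9.2462 + 5 = 6.7638.
M₂ = 7.44 − 12.4074 + 5 = 0.0326.
L₁/L₂ = 10^(0.4(M₂ − M₁)) = 10^(0.4 × (-6.7312)) = 10^(-2.69248) = 0.0020301.

L₁/L₂ = 0.00203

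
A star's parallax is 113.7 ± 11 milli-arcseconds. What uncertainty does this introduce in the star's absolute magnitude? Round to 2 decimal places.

M = m − 5 log₁₀ d + 5 = m + 5 log₁₀ p + 5, so ∂M/∂p = 5/(p ln 10).
σ_M = (5/ln 10) · (σ_p/p) = 2.1715 × 11/113.7 = 2.1715 × 0.096746 = 0.21008.

σ_M = 0.21 mag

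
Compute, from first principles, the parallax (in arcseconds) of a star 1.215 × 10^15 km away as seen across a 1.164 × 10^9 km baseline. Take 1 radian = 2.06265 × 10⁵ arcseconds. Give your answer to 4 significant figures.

0.1976 arcsec

θ ≈ B/d = (1.164 × 10^9) / (1.215 × 10^15) = 9.5802 × 10^-7 rad.
In arcseconds: 9.5802 × 10^-7 × 206265 = 0.19761″.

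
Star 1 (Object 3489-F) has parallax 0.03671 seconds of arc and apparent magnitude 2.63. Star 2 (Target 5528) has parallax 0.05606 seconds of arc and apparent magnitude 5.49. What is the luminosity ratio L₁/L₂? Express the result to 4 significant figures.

L₁/L₂ = 32.49

d₁ = 1/p₁ = 1/0.03671″ = 27.241 pc; d₂ = 1/p₂ = 1/0.05606″ = 17.838 pc.
M₁ = m₁ − 5 log₁₀ d₁ + 5 = 2.63 − 7.1761 + 5 = 0.4539.
M₂ = 5.49 − 6.2567 + 5 = 4.2333.
L₁/L₂ = 10^(0.4(M₂ − M₁)) = 10^(0.4 × 3.7794) = 10^1.51176 = 32.491.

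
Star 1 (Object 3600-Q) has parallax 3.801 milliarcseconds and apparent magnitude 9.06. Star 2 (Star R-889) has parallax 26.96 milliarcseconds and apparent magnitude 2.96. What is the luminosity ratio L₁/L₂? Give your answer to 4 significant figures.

d₁ = 1/p₁ = 1/0.003801″ = 263.09 pc; d₂ = 1/p₂ = 1/0.02696″ = 37.092 pc.
M₁ = m₁ − 5 log₁₀ d₁ + 5 = 9.06 − 12.1005 + 5 = 1.9595.
M₂ = 2.96 − 7.8464 + 5 = 0.1136.
L₁/L₂ = 10^(0.4(M₂ − M₁)) = 10^(0.4 × (-1.8459)) = 10^(-0.73836) = 0.18266.

L₁/L₂ = 0.1827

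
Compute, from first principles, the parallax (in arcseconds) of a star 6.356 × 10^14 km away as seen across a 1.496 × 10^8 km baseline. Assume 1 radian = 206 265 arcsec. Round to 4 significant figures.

θ ≈ B/d = (1.496 × 10^8) / (6.356 × 10^14) = 2.3537 × 10^-7 rad.
In arcseconds: 2.3537 × 10^-7 × 206265 = 0.048549″.

0.04855 arcsec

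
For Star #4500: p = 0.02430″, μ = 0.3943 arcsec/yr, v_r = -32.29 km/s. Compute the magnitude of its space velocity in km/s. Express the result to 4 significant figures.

d = 1/p = 1/0.02430″ = 41.152 pc.
v_t = 4.740 μ d = 4.740 × 0.3943 × 41.152 = 76.912 km/s.
v = √(v_r² + v_t²) = √((-32.29)² + 76.912²) = √6958.1 = 83.415 km/s.

83.42 km/s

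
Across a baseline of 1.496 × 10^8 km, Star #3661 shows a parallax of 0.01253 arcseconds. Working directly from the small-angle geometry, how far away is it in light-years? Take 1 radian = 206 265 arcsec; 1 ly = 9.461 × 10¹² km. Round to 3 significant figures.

260 ly

θ = 0.01253″ = 0.01253/206265 = 6.0747 × 10^-8 rad.
d = B/θ = (1.496 × 10^8) / (6.0747 × 10^-8) = 2.4627 × 10^15 km = (2.4627 × 10^15) / (9.461 × 10^12) ly = 260.3 ly.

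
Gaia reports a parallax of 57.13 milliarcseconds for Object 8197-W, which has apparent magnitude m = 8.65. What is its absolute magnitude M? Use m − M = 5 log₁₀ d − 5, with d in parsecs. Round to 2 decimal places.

d = 1/p = 1/0.05713″ = 17.504 pc.
m − M = 5 log₁₀(17.504) − 5 = 6.2157 − 5 = 1.2157.
M = m − (m − M) = 8.65 − 1.2157 = 7.43.

M = 7.43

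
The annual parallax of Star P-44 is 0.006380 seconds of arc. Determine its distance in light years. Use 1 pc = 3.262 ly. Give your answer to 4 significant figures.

d = 1/p = 1/0.006380 = 156.74 pc.
In light-years: 156.74 × 3.262 = 511.29 ly.

511.3 light years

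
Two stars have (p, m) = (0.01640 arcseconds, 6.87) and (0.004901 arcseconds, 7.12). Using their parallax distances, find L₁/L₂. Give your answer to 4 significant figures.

d₁ = 1/p₁ = 1/0.01640″ = 60.976 pc; d₂ = 1/p₂ = 1/0.004901″ = 204.04 pc.
M₁ = m₁ − 5 log₁₀ d₁ + 5 = 6.87 − 8.9258 + 5 = 2.9442.
M₂ = 7.12 − 11.5486 + 5 = 0.5714.
L₁/L₂ = 10^(0.4(M₂ − M₁)) = 10^(0.4 × (-2.3728)) = 10^(-0.94912) = 0.11243.

L₁/L₂ = 0.1124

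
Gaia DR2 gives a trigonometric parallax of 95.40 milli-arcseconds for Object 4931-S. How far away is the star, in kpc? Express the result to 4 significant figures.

0.01048 kpc

p = 95.40 milli-arcseconds = 0.09540 arcsec.
d = 1/p = 1/0.09540 = 10.482 pc.
= 0.010482 kpc.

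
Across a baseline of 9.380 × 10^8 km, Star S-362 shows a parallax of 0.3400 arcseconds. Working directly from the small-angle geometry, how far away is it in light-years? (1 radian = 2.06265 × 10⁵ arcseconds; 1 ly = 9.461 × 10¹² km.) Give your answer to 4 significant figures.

60.15 ly

θ = 0.3400″ = 0.3400/206265 = 1.6484 × 10^-6 rad.
d = B/θ = (9.380 × 10^8) / (1.6484 × 10^-6) = 5.6904 × 10^14 km = (5.6904 × 10^14) / (9.461 × 10^12) ly = 60.146 ly.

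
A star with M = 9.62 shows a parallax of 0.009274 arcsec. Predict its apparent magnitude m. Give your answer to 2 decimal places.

d = 1/p = 1/0.009274″ = 107.83 pc.
m − M = 5 log₁₀ d − 5 = 5 log₁₀(107.83) − 5 = 10.1637 − 5 = 5.1637.
m = M + (m − M) = 9.62 + 5.1637 = 14.78.

m = 14.78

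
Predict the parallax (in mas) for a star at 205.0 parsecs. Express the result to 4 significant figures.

p = 1/d = 1/205 = 0.004878 arcsec.
= 0.004878 × 1000 = 4.878 mas.

4.878 mas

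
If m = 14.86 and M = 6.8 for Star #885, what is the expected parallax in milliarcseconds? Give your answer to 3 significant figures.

m − M = 14.86 − 6.8 = 8.06.
d = 10^((m−M)/5 + 1) = 10^2.612 = 409.26 pc.
p = 1/d = 1/409.26 = 0.0024434 arcsec = 2.4434 mas.

2.44 mas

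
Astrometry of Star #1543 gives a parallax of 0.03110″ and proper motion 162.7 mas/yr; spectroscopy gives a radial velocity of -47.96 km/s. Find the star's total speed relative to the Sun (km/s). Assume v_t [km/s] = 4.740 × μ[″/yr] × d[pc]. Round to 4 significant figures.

53.99 km/s

d = 1/p = 1/0.03110″ = 32.154 pc.
μ = 162.7 mas/yr = 0.1627 ″/yr.
v_t = 4.740 μ d = 4.740 × 0.1627 × 32.154 = 24.797 km/s.
v = √(v_r² + v_t²) = √((-47.96)² + 24.797²) = √2915.05 = 53.991 km/s.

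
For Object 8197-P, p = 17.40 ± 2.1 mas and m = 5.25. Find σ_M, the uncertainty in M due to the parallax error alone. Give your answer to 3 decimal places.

σ_M = 0.262 mag

M = m − 5 log₁₀ d + 5 = m + 5 log₁₀ p + 5, so ∂M/∂p = 5/(p ln 10).
σ_M = (5/ln 10) · (σ_p/p) = 2.1715 × 2.1/17.40 = 2.1715 × 0.12069 = 0.26208.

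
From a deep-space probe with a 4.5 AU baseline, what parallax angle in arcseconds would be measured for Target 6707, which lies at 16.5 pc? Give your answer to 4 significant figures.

0.2727 arcsec

p (arcsec) = B (AU) / d (pc).
p = 4.5 / 16.5 = 0.27273 arcsec.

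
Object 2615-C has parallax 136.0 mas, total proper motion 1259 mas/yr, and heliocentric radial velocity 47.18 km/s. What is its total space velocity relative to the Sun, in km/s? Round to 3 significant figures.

64.4 km/s

d = 1/p = 1/0.1360″ = 7.3529 pc.
μ = 1259 mas/yr = 1.259 ″/yr.
v_t = 4.740 μ d = 4.740 × 1.259 × 7.3529 = 43.88 km/s.
v = √(v_r² + v_t²) = √(47.18² + 43.88²) = √4151.41 = 64.431 km/s.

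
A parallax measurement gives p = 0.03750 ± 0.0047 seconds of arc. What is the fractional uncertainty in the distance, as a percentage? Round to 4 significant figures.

12.53%

For d = 1/p, |σ_d/d| = |σ_p/p|.
σ_p/p = 0.0047 / 0.03750 = 0.12533 = 12.533%.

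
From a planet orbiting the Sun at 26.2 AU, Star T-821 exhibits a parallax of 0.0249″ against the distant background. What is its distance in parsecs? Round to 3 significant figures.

With baseline B (in AU) and parallax p (in arcsec), d = B/p parsecs.
d = 26.2 / 0.0249 = 1052.2 pc.

1050 pc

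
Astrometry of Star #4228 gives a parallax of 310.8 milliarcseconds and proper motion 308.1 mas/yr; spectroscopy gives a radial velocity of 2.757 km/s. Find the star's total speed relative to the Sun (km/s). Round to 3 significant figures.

5.45 km/s

d = 1/p = 1/0.3108″ = 3.2175 pc.
μ = 308.1 mas/yr = 0.3081 ″/yr.
v_t = 4.740 μ d = 4.740 × 0.3081 × 3.2175 = 4.6988 km/s.
v = √(v_r² + v_t²) = √(2.757² + 4.6988²) = √29.6798 = 5.4479 km/s.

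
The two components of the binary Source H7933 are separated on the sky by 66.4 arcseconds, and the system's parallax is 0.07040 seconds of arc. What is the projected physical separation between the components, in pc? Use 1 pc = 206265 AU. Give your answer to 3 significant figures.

d = 1/p = 1/0.07040″ = 14.205 pc.
At distance d (pc), an angle of θ arcsec spans θ·d AU: s = 66.4 × 14.205 = 943.21 AU.
= 943.21 / 206265 = 0.0045728 pc.

0.00457 pc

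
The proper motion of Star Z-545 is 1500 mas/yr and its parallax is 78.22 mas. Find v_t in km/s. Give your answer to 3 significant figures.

90.9 km/s

d = 1/p = 1/0.07822″ = 12.784 pc.
μ = 1500 mas/yr = 1.50 ″/yr.
v_t = 4.74 × μ × d = 4.74 × 1.50 × 12.784 = 90.894 km/s.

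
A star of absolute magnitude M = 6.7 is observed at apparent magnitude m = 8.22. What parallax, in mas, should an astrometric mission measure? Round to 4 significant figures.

m − M = 8.22 − 6.7 = 1.52.
d = 10^((m−M)/5 + 1) = 10^1.304 = 20.137 pc.
p = 1/d = 1/20.137 = 0.04966 arcsec = 49.66 mas.

49.66 mas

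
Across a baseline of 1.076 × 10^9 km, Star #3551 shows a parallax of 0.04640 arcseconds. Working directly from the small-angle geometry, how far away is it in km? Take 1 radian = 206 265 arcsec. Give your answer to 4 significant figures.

4.783 × 10^15 km

θ = 0.04640″ = 0.04640/206265 = 2.2495 × 10^-7 rad.
d = B/θ = (1.076 × 10^9) / (2.2495 × 10^-7) = 4.7833 × 10^15 km.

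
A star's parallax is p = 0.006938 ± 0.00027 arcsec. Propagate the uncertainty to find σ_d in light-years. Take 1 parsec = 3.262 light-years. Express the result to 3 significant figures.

18.3 ly

d = 1/p, so σ_d = σ_p / p².
σ_d = 0.000270 / (0.006938)² = 0.000270 / 0.000048136 = 5.6091 pc = 5.6091 × 3.262 ly = 18.297 ly.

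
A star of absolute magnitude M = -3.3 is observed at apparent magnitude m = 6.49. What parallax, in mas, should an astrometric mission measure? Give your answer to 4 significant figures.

m − M = 6.49 − (-3.3) = 9.79.
d = 10^((m−M)/5 + 1) = 10^2.958 = 907.82 pc.
p = 1/d = 1/907.82 = 0.0011015 arcsec = 1.1015 mas.

1.102 mas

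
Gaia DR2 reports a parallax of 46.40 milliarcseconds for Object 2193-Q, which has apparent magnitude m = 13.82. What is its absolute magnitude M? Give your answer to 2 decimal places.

d = 1/p = 1/0.04640″ = 21.552 pc.
m − M = 5 log₁₀(21.552) − 5 = 6.6674 − 5 = 1.6674.
M = m − (m − M) = 13.82 − 1.6674 = 12.15.

M = 12.15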